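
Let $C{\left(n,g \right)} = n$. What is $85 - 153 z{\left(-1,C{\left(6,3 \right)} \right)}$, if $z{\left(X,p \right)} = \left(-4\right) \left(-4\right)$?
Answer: $-2363$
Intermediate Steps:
$z{\left(X,p \right)} = 16$
$85 - 153 z{\left(-1,C{\left(6,3 \right)} \right)} = 85 - 2448 = -2363$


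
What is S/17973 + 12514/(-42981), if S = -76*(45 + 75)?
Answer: -68544538/85833057 ≈ -0.79858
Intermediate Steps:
S = -9120 (S = -76*120 = -9120)
S/17973 + 12514/(-42981) = -9120/17973 + 12514/(-42981) = -9120*1/17973 + 12514*(-1/42981) = -3040/5991 - 12514/42981 = -68544538/85833057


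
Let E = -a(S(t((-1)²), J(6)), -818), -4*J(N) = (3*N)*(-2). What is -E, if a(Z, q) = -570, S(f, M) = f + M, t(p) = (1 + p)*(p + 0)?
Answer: -570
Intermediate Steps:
J(N) = 3*N/2 (J(N) = -3*N*(-2)/4 = -(-3)*N/2 = 3*N/2)
t(p) = p*(1 + p) (t(p) = (1 + p)*p = p*(1 + p))
S(f, M) = M + f
E = 570 (E = -1*(-570) = 570)
-E = -1*570 = -570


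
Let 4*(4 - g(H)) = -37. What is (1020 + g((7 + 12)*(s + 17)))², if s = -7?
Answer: 17081689/16 ≈ 1.0676e+6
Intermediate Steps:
g(H) = 53/4 (g(H) = 4 - ¼*(-37) = 4 + 37/4 = 53/4)
(1020 + g((7 + 12)*(s + 17)))² = (1020 + 53/4)² = (4133/4)² = 17081689/16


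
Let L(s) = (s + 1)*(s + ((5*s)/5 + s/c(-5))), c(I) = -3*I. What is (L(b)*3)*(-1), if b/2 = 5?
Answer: -682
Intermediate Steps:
b = 10 (b = 2*5 = 10)
L(s) = 31*s*(1 + s)/15 (L(s) = (s + 1)*(s + ((5*s)/5 + s/((-3*(-5))))) = (1 + s)*(s + ((5*s)*(⅕) + s/15)) = (1 + s)*(s + (s + s*(1/15))) = (1 + s)*(s + (s + s/15)) = (1 + s)*(s + 16*s/15) = (1 + s)*(31*s/15) = 31*s*(1 + s)/15)
(L(b)*3)*(-1) = (((31/15)*10*(1 + 10))*3)*(-1) = (((31/15)*10*11)*3)*(-1) = ((682/3)*3)*(-1) = 682*(-1) = -682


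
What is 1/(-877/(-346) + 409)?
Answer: 346/142391 ≈ 0.0024299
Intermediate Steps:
1/(-877/(-346) + 409) = 1/(-877*(-1/346) + 409) = 1/(877/346 + 409) = 1/(142391/346) = 346/142391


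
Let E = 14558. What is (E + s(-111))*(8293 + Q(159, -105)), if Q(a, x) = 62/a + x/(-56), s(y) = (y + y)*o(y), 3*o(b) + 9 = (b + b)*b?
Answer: -4770061965967/318 ≈ -1.5000e+10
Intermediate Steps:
o(b) = -3 + 2*b²/3 (o(b) = -3 + ((b + b)*b)/3 = -3 + ((2*b)*b)/3 = -3 + (2*b²)/3 = -3 + 2*b²/3)
s(y) = 2*y*(-3 + 2*y²/3) (s(y) = (y + y)*(-3 + 2*y²/3) = (2*y)*(-3 + 2*y²/3) = 2*y*(-3 + 2*y²/3))
Q(a, x) = 62/a - x/56 (Q(a, x) = 62/a + x*(-1/56) = 62/a - x/56)
(E + s(-111))*(8293 + Q(159, -105)) = (14558 + (-6*(-111) + (4/3)*(-111)³))*(8293 + (62/159 - 1/56*(-105))) = (14558 + (666 + (4/3)*(-1367631)))*(8293 + (62*(1/159) + 15/8)) = (14558 + (666 - 1823508))*(8293 + (62/159 + 15/8)) = (14558 - 1822842)*(8293 + 2881/1272) = -1808284*10551577/1272 = -4770061965967/318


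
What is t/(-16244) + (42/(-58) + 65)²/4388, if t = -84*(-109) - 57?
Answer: 5715400133/14986340788 ≈ 0.38137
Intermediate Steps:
t = 9099 (t = 9156 - 57 = 9099)
t/(-16244) + (42/(-58) + 65)²/4388 = 9099/(-16244) + (42/(-58) + 65)²/4388 = 9099*(-1/16244) + (42*(-1/58) + 65)²*(1/4388) = -9099/16244 + (-21/29 + 65)²*(1/4388) = -9099/16244 + (1864/29)²*(1/4388) = -9099/16244 + (3474496/841)*(1/4388) = -9099/16244 + 868624/922577 = 5715400133/14986340788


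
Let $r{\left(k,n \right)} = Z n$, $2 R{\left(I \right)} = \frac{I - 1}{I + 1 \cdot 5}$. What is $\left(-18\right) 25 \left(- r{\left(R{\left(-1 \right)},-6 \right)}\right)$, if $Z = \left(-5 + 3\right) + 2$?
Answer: $0$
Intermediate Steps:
$Z = 0$ ($Z = -2 + 2 = 0$)
$R{\left(I \right)} = \frac{-1 + I}{2 \left(5 + I\right)}$ ($R{\left(I \right)} = \frac{\left(I - 1\right) \frac{1}{I + 1 \cdot 5}}{2} = \frac{\left(-1 + I\right) \frac{1}{I + 5}}{2} = \frac{\left(-1 + I\right) \frac{1}{5 + I}}{2} = \frac{\frac{1}{5 + I} \left(-1 + I\right)}{2} = \frac{-1 + I}{2 \left(5 + I\right)}$)
$r{\left(k,n \right)} = 0$ ($r{\left(k,n \right)} = 0 n = 0$)
$\left(-18\right) 25 \left(- r{\left(R{\left(-1 \right)},-6 \right)}\right) = \left(-18\right) 25 \left(\left(-1\right) 0\right) = \left(-450\right) 0 = 0$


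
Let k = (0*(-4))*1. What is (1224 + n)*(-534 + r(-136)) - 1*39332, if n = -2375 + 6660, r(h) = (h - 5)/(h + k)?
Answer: -404657999/136 ≈ -2.9754e+6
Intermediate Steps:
k = 0 (k = 0*1 = 0)
r(h) = (-5 + h)/h (r(h) = (h - 5)/(h + 0) = (-5 + h)/h)
n = 4285
(1224 + n)*(-534 + r(-136)) - 1*39332 = (1224 + 4285)*(-534 + (-5 - 136)/(-136)) - 1*39332 = 5509*(-534 - 1/136*(-141)) - 39332 = 5509*(-534 + 141/136) - 39332 = 5509*(-72483/136) - 39332 = -399308847/136 - 39332 = -404657999/136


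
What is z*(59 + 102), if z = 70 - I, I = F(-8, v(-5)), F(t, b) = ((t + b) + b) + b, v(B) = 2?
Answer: 11592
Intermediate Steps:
F(t, b) = t + 3*b (F(t, b) = ((b + t) + b) + b = (t + 2*b) + b = t + 3*b)
I = -2 (I = -8 + 3*2 = -8 + 6 = -2)
z = 72 (z = 70 - 1*(-2) = 70 + 2 = 72)
z*(59 + 102) = 72*(59 + 102) = 72*161 = 11592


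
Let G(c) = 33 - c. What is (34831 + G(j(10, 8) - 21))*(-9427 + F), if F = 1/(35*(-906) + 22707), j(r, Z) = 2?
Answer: -2960564930006/9003 ≈ -3.2884e+8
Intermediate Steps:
F = -1/9003 (F = 1/(-31710 + 22707) = 1/(-9003) = -1/9003 ≈ -0.00011107)
(34831 + G(j(10, 8) - 21))*(-9427 + F) = (34831 + (33 - (2 - 21)))*(-9427 - 1/9003) = (34831 + (33 - 1*(-19)))*(-84871282/9003) = (34831 + (33 + 19))*(-84871282/9003) = (34831 + 52)*(-84871282/9003) = 34883*(-84871282/9003) = -2960564930006/9003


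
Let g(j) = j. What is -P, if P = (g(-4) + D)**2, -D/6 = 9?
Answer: -3364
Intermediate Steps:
D = -54 (D = -6*9 = -54)
P = 3364 (P = (-4 - 54)**2 = (-58)**2 = 3364)
-P = -1*3364 = -3364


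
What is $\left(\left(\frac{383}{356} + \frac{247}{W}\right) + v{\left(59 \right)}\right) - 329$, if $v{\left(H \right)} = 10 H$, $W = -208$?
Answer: $\frac{371505}{1424} \approx 260.89$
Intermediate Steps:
$\left(\left(\frac{383}{356} + \frac{247}{W}\right) + v{\left(59 \right)}\right) - 329 = \left(\left(\frac{383}{356} + \frac{247}{-208}\right) + 10 \cdot 59\right) - 329 = \left(\left(383 \cdot \frac{1}{356} + 247 \left(- \frac{1}{208}\right)\right) + 590\right) - 329 = \left(\left(\frac{383}{356} - \frac{19}{16}\right) + 590\right) - 329 = \left(- \frac{159}{1424} + 590\right) - 329 = \frac{840001}{1424} - 329 = \frac{371505}{1424}$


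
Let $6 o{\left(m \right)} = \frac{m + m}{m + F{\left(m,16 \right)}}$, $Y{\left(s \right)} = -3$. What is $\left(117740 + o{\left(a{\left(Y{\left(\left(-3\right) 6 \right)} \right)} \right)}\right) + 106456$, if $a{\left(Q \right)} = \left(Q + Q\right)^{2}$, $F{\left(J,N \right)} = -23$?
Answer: $\frac{2914560}{13} \approx 2.242 \cdot 10^{5}$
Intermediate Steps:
$a{\left(Q \right)} = 4 Q^{2}$ ($a{\left(Q \right)} = \left(2 Q\right)^{2} = 4 Q^{2}$)
$o{\left(m \right)} = \frac{m}{3 \left(-23 + m\right)}$ ($o{\left(m \right)} = \frac{\left(m + m\right) \frac{1}{m - 23}}{6} = \frac{2 m \frac{1}{-23 + m}}{6} = \frac{m}{3 \left(-23 + m\right)}$)
$\left(117740 + o{\left(a{\left(Y{\left(\left(-3\right) 6 \right)} \right)} \right)}\right) + 106456 = \left(117740 + \frac{4 \left(-3\right)^{2}}{3 \left(-23 + 4 \left(-3\right)^{2}\right)}\right) + 106456 = \left(117740 + \frac{4 \cdot 9}{3 \left(-23 + 4 \cdot 9\right)}\right) + 106456 = \left(117740 + \frac{1}{3} \cdot 36 \frac{1}{-23 + 36}\right) + 106456 = \left(117740 + \frac{1}{3} \cdot 36 \cdot \frac{1}{13}\right) + 106456 = \left(117740 + \frac{12}{13}\right) + 106456 = \frac{1530632}{13} + 106456 = \frac{2914560}{13}$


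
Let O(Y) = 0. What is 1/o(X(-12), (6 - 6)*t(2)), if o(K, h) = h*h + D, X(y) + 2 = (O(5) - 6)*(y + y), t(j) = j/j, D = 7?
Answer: 1/7 ≈ 0.14286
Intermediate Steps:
t(j) = 1
X(y) = -2 - 12*y (X(y) = -2 + (0 - 6)*(y + y) = -2 - 12*y)
o(K, h) = 7 + h**2 (o(K, h) = h*h + 7 = h**2 + 7 = 7 + h**2)
1/o(X(-12), (6 - 6)*t(2)) = 1/(7 + ((6 - 6)*1)**2) = 1/(7 + (0*1)**2) = 1/(7 + 0**2) = 1/(7 + 0) = 1/7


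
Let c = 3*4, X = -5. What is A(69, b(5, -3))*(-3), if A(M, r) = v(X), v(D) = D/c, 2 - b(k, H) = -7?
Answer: 5/4 ≈ 1.2500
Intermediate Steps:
c = 12
b(k, H) = 9 (b(k, H) = 2 - 1*(-7) = 2 + 7 = 9)
v(D) = D/12
A(M, r) = -5/12 (A(M, r) = (1/12)*(-5) = -5/12)
A(69, b(5, -3))*(-3) = -5/12*(-3) = 5/4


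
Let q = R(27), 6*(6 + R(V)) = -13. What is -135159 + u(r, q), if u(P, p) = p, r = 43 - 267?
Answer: -811003/6 ≈ -1.3517e+5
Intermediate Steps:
R(V) = -49/6 (R(V) = -6 + (⅙)*(-13) = -6 - 13/6 = -49/6)
q = -49/6 ≈ -8.1667
r = -224
-135159 + u(r, q) = -135159 - 49/6 = -811003/6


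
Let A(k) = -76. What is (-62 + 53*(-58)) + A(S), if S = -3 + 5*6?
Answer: -3212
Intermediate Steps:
S = 27 (S = -3 + 30 = 27)
(-62 + 53*(-58)) + A(S) = (-62 + 53*(-58)) - 76 = (-62 - 3074) - 76 = -3136 - 76 = -3212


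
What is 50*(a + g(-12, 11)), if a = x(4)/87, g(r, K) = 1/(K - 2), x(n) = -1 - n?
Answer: 700/261 ≈ 2.6820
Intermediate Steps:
g(r, K) = 1/(-2 + K)
a = -5/87 (a = (-1 - 1*4)/87 = (-1 - 4)*(1/87) = -5*1/87 = -5/87 ≈ -0.057471)
50*(a + g(-12, 11)) = 50*(-5/87 + 1/(-2 + 11)) = 50*(-5/87 + 1/9) = 50*(14/261) = 700/261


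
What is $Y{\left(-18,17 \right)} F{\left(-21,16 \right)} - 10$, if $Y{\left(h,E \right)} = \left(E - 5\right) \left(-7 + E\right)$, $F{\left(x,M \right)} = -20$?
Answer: $-2410$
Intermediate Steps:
$Y{\left(h,E \right)} = \left(-7 + E\right) \left(-5 + E\right)$ ($Y{\left(h,E \right)} = \left(-5 + E\right) \left(-7 + E\right) = \left(-7 + E\right) \left(-5 + E\right)$)
$Y{\left(-18,17 \right)} F{\left(-21,16 \right)} - 10 = \left(35 + 17^{2} - 204\right) \left(-20\right) - 10 = \left(35 + 289 - 204\right) \left(-20\right) - 10 = 120 \left(-20\right) - 10 = -2400 - 10 = -2410$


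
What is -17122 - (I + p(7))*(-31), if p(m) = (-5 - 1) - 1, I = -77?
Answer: -19726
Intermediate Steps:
p(m) = -7 (p(m) = -6 - 1 = -7)
-17122 - (I + p(7))*(-31) = -17122 - (-77 - 7)*(-31) = -17122 - (-84)*(-31) = -17122 - 1*2604 = -17122 - 2604 = -19726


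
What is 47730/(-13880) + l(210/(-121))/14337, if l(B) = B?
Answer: -2760127367/802623492 ≈ -3.4389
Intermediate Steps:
47730/(-13880) + l(210/(-121))/14337 = 47730/(-13880) + (210/(-121))/14337 = 47730*(-1/13880) + (210*(-1/121))*(1/14337) = -4773/1388 - 210/121*1/14337 = -4773/1388 - 70/578259 = -2760127367/802623492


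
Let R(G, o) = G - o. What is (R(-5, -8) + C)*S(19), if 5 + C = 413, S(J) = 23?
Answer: 9453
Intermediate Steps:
C = 408 (C = -5 + 413 = 408)
(R(-5, -8) + C)*S(19) = ((-5 - 1*(-8)) + 408)*23 = ((-5 + 8) + 408)*23 = (3 + 408)*23 = 411*23 = 9453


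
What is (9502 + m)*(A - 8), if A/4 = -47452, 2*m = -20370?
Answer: 129644328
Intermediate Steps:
m = -10185 (m = (½)*(-20370) = -10185)
A = -189808 (A = 4*(-47452) = -189808)
(9502 + m)*(A - 8) = (9502 - 10185)*(-189808 - 8) = -683*(-189816) = 129644328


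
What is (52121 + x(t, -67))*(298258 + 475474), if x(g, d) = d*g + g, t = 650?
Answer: 7134582772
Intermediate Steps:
x(g, d) = g + d*g
(52121 + x(t, -67))*(298258 + 475474) = (52121 + 650*(1 - 67))*(298258 + 475474) = (52121 + 650*(-66))*773732 = (52121 - 42900)*773732 = 9221*773732 = 7134582772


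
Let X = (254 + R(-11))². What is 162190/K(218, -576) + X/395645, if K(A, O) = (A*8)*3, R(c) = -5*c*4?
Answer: 32672583691/1035007320 ≈ 31.568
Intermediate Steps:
R(c) = -20*c
X = 224676 (X = (254 - 20*(-11))² = (254 + 220)² = 474² = 224676)
K(A, O) = 24*A (K(A, O) = (8*A)*3 = 24*A)
162190/K(218, -576) + X/395645 = 162190/((24*218)) + 224676/395645 = 162190/5232 + 224676*(1/395645) = 162190*(1/5232) + 224676/395645 = 81095/2616 + 224676/395645 = 32672583691/1035007320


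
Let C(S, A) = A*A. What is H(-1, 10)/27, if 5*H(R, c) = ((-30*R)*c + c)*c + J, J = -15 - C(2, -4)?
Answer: 341/15 ≈ 22.733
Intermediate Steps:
C(S, A) = A²
J = -31 (J = -15 - 1*(-4)² = -15 - 1*16 = -15 - 16 = -31)
H(R, c) = -31/5 + c*(c - 30*R*c)/5 (H(R, c) = (((-30*R)*c + c)*c - 31)/5 = ((-30*R*c + c)*c - 31)/5 = ((c - 30*R*c)*c - 31)/5 = (c*(c - 30*R*c) - 31)/5 = (-31 + c*(c - 30*R*c))/5 = -31/5 + c*(c - 30*R*c)/5)
H(-1, 10)/27 = (-31/5 + (⅕)*10² - 6*(-1)*10²)/27 = (-31/5 + (⅕)*100 - 6*(-1)*100)*(1/27) = (-31/5 + 20 + 600)*(1/27) = (3069/5)*(1/27) = 341/15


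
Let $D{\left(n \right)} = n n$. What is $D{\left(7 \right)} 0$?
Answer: $0$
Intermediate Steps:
$D{\left(n \right)} = n^{2}$
$D{\left(7 \right)} 0 = 7^{2} \cdot 0 = 49 \cdot 0 = 0$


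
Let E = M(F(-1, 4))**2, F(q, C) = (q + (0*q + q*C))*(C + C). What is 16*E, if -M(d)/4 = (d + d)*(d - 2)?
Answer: 2890137600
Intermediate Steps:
F(q, C) = 2*C*(q + C*q) (F(q, C) = (q + (0 + C*q))*(2*C) = (q + C*q)*(2*C) = 2*C*(q + C*q))
M(d) = -8*d*(-2 + d) (M(d) = -4*(d + d)*(d - 2) = -4*2*d*(-2 + d) = -8*d*(-2 + d))
E = 180633600 (E = (8*(2*4*(-1)*(1 + 4))*(2 - 2*4*(-1)*(1 + 4)))**2 = (8*(2*4*(-1)*5)*(2 - 2*4*(-1)*5))**2 = (8*(-40)*(2 - 1*(-40)))**2 = (8*(-40)*(2 + 40))**2 = (8*(-40)*42)**2 = (-13440)**2 = 180633600)
16*E = 16*180633600 = 2890137600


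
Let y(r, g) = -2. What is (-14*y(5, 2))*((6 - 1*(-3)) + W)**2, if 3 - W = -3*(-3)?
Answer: 252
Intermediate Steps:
W = -6 (W = 3 - (-3)*(-3) = 3 - 1*9 = 3 - 9 = -6)
(-14*y(5, 2))*((6 - 1*(-3)) + W)**2 = (-14*(-2))*((6 - 1*(-3)) - 6)**2 = 28*((6 + 3) - 6)**2 = 28*(9 - 6)**2 = 28*3**2 = 28*9 = 252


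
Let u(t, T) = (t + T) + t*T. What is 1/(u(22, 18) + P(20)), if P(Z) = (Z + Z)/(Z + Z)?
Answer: 1/437 ≈ 0.0022883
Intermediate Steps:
P(Z) = 1 (P(Z) = (2*Z)/((2*Z)) = (2*Z)*(1/(2*Z)) = 1)
u(t, T) = T + t + T*t (u(t, T) = (T + t) + T*t = T + t + T*t)
1/(u(22, 18) + P(20)) = 1/((18 + 22 + 18*22) + 1) = 1/((18 + 22 + 396) + 1) = 1/(436 + 1) = 1/437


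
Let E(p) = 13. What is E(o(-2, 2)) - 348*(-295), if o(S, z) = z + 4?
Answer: 102673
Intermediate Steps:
o(S, z) = 4 + z
E(o(-2, 2)) - 348*(-295) = 13 - 348*(-295) = 13 + 102660 = 102673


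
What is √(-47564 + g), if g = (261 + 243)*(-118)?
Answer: 2*I*√26759 ≈ 327.16*I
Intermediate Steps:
g = -59472 (g = 504*(-118) = -59472)
√(-47564 + g) = √(-47564 - 59472) = √(-107036) = 2*I*√26759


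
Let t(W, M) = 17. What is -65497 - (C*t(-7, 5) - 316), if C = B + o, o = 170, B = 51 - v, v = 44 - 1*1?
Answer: -68207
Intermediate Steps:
v = 43 (v = 44 - 1 = 43)
B = 8 (B = 51 - 1*43 = 51 - 43 = 8)
C = 178 (C = 8 + 170 = 178)
-65497 - (C*t(-7, 5) - 316) = -65497 - (178*17 - 316) = -65497 - (3026 - 316) = -65497 - 1*2710 = -65497 - 2710 = -68207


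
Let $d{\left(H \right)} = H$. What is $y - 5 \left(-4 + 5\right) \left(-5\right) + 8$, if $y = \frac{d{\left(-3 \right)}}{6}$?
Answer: $- \frac{9}{2} \approx -4.5$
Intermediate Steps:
$y = - \frac{1}{2}$ ($y = - \frac{3}{6} = \left(-3\right) \frac{1}{6} = - \frac{1}{2} \approx -0.5$)
$y - 5 \left(-4 + 5\right) \left(-5\right) + 8 = - \frac{- 5 \left(-4 + 5\right) \left(-5\right)}{2} + 8 = - \frac{- 5 \cdot 1 \left(-5\right)}{2} + 8 = - \frac{\left(-1\right) 5 \left(-5\right)}{2} + 8 = - \frac{\left(-5\right) \left(-5\right)}{2} + 8 = \left(- \frac{1}{2}\right) 25 + 8 = - \frac{25}{2} + 8 = - \frac{9}{2}$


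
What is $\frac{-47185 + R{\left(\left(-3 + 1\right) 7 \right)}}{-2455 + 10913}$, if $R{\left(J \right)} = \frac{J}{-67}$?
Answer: $- \frac{3161381}{566686} \approx -5.5787$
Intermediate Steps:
$R{\left(J \right)} = - \frac{J}{67}$ ($R{\left(J \right)} = J \left(- \frac{1}{67}\right) = - \frac{J}{67}$)
$\frac{-47185 + R{\left(\left(-3 + 1\right) 7 \right)}}{-2455 + 10913} = \frac{-47185 - \frac{\left(-3 + 1\right) 7}{67}}{-2455 + 10913} = \frac{-47185 - \frac{\left(-2\right) 7}{67}}{8458} = \left(-47185 - - \frac{14}{67}\right) \frac{1}{8458} = \left(-47185 + \frac{14}{67}\right) \frac{1}{8458} = \left(- \frac{3161381}{67}\right) \frac{1}{8458} = - \frac{3161381}{566686}$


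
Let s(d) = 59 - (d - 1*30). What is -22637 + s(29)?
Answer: -22577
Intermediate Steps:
s(d) = 89 - d (s(d) = 59 - (d - 30) = 59 - (-30 + d) = 59 + (30 - d) = 89 - d)
-22637 + s(29) = -22637 + (89 - 1*29) = -22637 + (89 - 29) = -22637 + 60 = -22577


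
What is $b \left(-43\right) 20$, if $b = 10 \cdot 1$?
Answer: $-8600$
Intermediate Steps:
$b = 10$
$b \left(-43\right) 20 = 10 \left(-43\right) 20 = \left(-430\right) 20 = -8600$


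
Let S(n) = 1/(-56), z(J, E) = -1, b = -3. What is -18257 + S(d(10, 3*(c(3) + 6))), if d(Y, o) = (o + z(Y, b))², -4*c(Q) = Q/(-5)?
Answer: -1022393/56 ≈ -18257.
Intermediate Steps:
c(Q) = Q/20 (c(Q) = -Q/(4*(-5)) = -Q*(-1)/(4*5) = -(-1)*Q/20 = Q/20)
d(Y, o) = (-1 + o)² (d(Y, o) = (o - 1)² = (-1 + o)²)
S(n) = -1/56
-18257 + S(d(10, 3*(c(3) + 6))) = -18257 - 1/56 = -1022393/56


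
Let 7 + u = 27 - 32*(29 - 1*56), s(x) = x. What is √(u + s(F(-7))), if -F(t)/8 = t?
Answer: 2*√235 ≈ 30.659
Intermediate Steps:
F(t) = -8*t
u = 884 (u = -7 + (27 - 32*(29 - 1*56)) = -7 + (27 - 32*(29 - 56)) = -7 + (27 - 32*(-27)) = -7 + (27 + 864) = -7 + 891 = 884)
√(u + s(F(-7))) = √(884 - 8*(-7)) = √(884 + 56) = √940 = 2*√235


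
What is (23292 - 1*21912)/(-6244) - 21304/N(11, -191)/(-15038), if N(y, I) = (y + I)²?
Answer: -21007688557/95070987900 ≈ -0.22097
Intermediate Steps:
N(y, I) = (I + y)²
(23292 - 1*21912)/(-6244) - 21304/N(11, -191)/(-15038) = (23292 - 1*21912)/(-6244) - 21304/(-191 + 11)²/(-15038) = (23292 - 21912)*(-1/6244) - 21304/((-180)²)*(-1/15038) = 1380*(-1/6244) - 21304/32400*(-1/15038) = -345/1561 - 21304*1/32400*(-1/15038) = -345/1561 - 2663/4050*(-1/15038) = -345/1561 + 2663/60903900 = -21007688557/95070987900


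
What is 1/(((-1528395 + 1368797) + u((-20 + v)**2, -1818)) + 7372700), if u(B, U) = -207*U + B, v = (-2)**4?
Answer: 1/7589444 ≈ 1.3176e-7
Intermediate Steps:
v = 16
u(B, U) = B - 207*U
1/(((-1528395 + 1368797) + u((-20 + v)**2, -1818)) + 7372700) = 1/(((-1528395 + 1368797) + ((-20 + 16)**2 - 207*(-1818))) + 7372700) = 1/((-159598 + ((-4)**2 + 376326)) + 7372700) = 1/((-159598 + (16 + 376326)) + 7372700) = 1/((-159598 + 376342) + 7372700) = 1/(216744 + 7372700) = 1/7589444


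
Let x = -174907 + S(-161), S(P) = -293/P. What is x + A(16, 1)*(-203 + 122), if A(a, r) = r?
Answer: -28172775/161 ≈ -1.7499e+5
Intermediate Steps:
x = -28159734/161 (x = -174907 - 293/(-161) = -174907 - 293*(-1/161) = -174907 + 293/161 = -28159734/161 ≈ -1.7491e+5)
x + A(16, 1)*(-203 + 122) = -28159734/161 + 1*(-203 + 122) = -28159734/161 + 1*(-81) = -28159734/161 - 81 = -28172775/161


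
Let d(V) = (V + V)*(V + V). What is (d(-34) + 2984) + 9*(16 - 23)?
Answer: 7545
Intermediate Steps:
d(V) = 4*V² (d(V) = (2*V)*(2*V) = 4*V²)
(d(-34) + 2984) + 9*(16 - 23) = (4*(-34)² + 2984) + 9*(16 - 23) = (4*1156 + 2984) + 9*(-7) = (4624 + 2984) - 63 = 7608 - 63 = 7545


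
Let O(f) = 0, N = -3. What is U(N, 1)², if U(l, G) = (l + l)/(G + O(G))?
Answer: 36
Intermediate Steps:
U(l, G) = 2*l/G (U(l, G) = (l + l)/(G + 0) = (2*l)/G = 2*l/G)
U(N, 1)² = (2*(-3)/1)² = (2*(-3)*1)² = (-6)² = 36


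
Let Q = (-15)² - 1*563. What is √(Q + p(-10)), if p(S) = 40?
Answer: I*√298 ≈ 17.263*I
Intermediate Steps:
Q = -338 (Q = 225 - 563 = -338)
√(Q + p(-10)) = √(-338 + 40) = √(-298) = I*√298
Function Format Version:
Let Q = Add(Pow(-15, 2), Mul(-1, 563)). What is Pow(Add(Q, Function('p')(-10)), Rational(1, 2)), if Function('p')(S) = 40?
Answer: Mul(I, Pow(298, Rational(1, 2))) ≈ Mul(17.263, I)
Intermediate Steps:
Q = -338 (Q = Add(225, -563) = -338)
Pow(Add(Q, Function('p')(-10)), Rational(1, 2)) = Pow(Add(-338, 40), Rational(1, 2)) = Pow(-298, Rational(1, 2)) = Mul(I, Pow(298, Rational(1, 2)))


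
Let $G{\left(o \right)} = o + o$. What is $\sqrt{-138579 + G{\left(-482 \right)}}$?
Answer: $i \sqrt{139543} \approx 373.55 i$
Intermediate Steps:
$G{\left(o \right)} = 2 o$
$\sqrt{-138579 + G{\left(-482 \right)}} = \sqrt{-138579 + 2 \left(-482\right)} = \sqrt{-138579 - 964} = \sqrt{-139543} = i \sqrt{139543}$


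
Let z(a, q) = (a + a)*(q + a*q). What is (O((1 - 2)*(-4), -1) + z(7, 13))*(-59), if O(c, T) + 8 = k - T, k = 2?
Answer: -85609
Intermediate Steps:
O(c, T) = -6 - T (O(c, T) = -8 + (2 - T) = -6 - T)
z(a, q) = 2*a*(q + a*q) (z(a, q) = (2*a)*(q + a*q) = 2*a*(q + a*q))
(O((1 - 2)*(-4), -1) + z(7, 13))*(-59) = ((-6 - 1*(-1)) + 2*7*13*(1 + 7))*(-59) = ((-6 + 1) + 2*7*13*8)*(-59) = (-5 + 1456)*(-59) = 1451*(-59) = -85609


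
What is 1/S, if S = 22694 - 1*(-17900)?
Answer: 1/40594 ≈ 2.4634e-5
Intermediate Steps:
S = 40594 (S = 22694 + 17900 = 40594)
1/S = 1/40594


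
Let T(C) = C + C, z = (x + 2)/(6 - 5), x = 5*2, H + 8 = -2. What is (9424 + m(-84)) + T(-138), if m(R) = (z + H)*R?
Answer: 8980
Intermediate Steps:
H = -10 (H = -8 - 2 = -10)
x = 10
z = 12 (z = (10 + 2)/(6 - 5) = 12/1 = 12*1 = 12)
m(R) = 2*R (m(R) = (12 - 10)*R = 2*R)
T(C) = 2*C
(9424 + m(-84)) + T(-138) = (9424 + 2*(-84)) + 2*(-138) = (9424 - 168) - 276 = 9256 - 276 = 8980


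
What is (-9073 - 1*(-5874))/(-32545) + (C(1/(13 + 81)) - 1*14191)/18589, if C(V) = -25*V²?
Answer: -3555429468649/5345594488180 ≈ -0.66511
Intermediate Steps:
(-9073 - 1*(-5874))/(-32545) + (C(1/(13 + 81)) - 1*14191)/18589 = (-9073 - 1*(-5874))/(-32545) + (-25/(13 + 81)² - 1*14191)/18589 = (-9073 + 5874)*(-1/32545) + (-25*(1/94)² - 14191)*(1/18589) = -3199*(-1/32545) + (-25*(1/94)² - 14191)*(1/18589) = 3199/32545 + (-25*1/8836 - 14191)*(1/18589) = 3199/32545 + (-25/8836 - 14191)*(1/18589) = 3199/32545 - 125391701/8836*1/18589 = 3199/32545 - 125391701/164252404 = -3555429468649/5345594488180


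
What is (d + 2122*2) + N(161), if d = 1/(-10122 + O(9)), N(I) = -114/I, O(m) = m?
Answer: 6908898049/1628193 ≈ 4243.3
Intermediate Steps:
d = -1/10113 (d = 1/(-10122 + 9) = 1/(-10113) = -1/10113 ≈ -9.8883e-5)
(d + 2122*2) + N(161) = (-1/10113 + 2122*2) - 114/161 = (-1/10113 + 4244) - 114*1/161 = 42919571/10113 - 114/161 = 6908898049/1628193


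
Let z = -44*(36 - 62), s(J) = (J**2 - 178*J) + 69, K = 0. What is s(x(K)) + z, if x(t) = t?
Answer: 1213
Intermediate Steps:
s(J) = 69 + J**2 - 178*J
z = 1144 (z = -44*(-26) = 1144)
s(x(K)) + z = (69 + 0**2 - 178*0) + 1144 = (69 + 0 + 0) + 1144 = 69 + 1144 = 1213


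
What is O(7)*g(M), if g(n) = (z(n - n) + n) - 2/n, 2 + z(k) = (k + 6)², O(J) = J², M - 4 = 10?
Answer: 2345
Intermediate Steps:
M = 14 (M = 4 + 10 = 14)
z(k) = -2 + (6 + k)² (z(k) = -2 + (k + 6)² = -2 + (6 + k)²)
g(n) = 34 + n - 2/n (g(n) = ((-2 + (6 + (n - n))²) + n) - 2/n = ((-2 + (6 + 0)²) + n) - 2/n = ((-2 + 6²) + n) - 2/n = ((-2 + 36) + n) - 2/n = (34 + n) - 2/n = 34 + n - 2/n)
O(7)*g(M) = 7²*(34 + 14 - 2/14) = 49*(34 + 14 - 2*1/14) = 49*(34 + 14 - ⅐) = 49*(335/7) = 2345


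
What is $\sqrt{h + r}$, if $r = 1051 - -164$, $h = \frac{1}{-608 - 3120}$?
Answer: $\frac{\sqrt{1055377927}}{932} \approx 34.857$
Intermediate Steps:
$h = - \frac{1}{3728}$ ($h = \frac{1}{-3728} = - \frac{1}{3728} \approx -0.00026824$)
$r = 1215$ ($r = 1051 + 164 = 1215$)
$\sqrt{h + r} = \sqrt{- \frac{1}{3728} + 1215} = \sqrt{\frac{4529519}{3728}} = \frac{\sqrt{1055377927}}{932}$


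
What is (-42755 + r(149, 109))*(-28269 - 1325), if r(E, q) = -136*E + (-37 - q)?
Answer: 1869305010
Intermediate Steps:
r(E, q) = -37 - q - 136*E
(-42755 + r(149, 109))*(-28269 - 1325) = (-42755 + (-37 - 1*109 - 136*149))*(-28269 - 1325) = (-42755 + (-37 - 109 - 20264))*(-29594) = (-42755 - 20410)*(-29594) = -63165*(-29594) = 1869305010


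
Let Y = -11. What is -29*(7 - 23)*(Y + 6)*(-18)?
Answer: 41760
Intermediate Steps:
-29*(7 - 23)*(Y + 6)*(-18) = -29*(7 - 23)*(-11 + 6)*(-18) = -(-464)*(-5)*(-18) = -29*80*(-18) = -2320*(-18) = 41760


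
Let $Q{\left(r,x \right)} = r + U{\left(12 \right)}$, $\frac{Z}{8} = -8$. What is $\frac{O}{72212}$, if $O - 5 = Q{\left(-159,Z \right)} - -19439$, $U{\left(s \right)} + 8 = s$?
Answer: $\frac{19289}{72212} \approx 0.26712$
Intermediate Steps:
$Z = -64$ ($Z = 8 \left(-8\right) = -64$)
$U{\left(s \right)} = -8 + s$
$Q{\left(r,x \right)} = 4 + r$ ($Q{\left(r,x \right)} = r + \left(-8 + 12\right) = r + 4 = 4 + r$)
$O = 19289$ ($O = 5 + \left(\left(4 - 159\right) - -19439\right) = 5 + \left(-155 + 19439\right) = 5 + 19284 = 19289$)
$\frac{O}{72212} = \frac{19289}{72212}$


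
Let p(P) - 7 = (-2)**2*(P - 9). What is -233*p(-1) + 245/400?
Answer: 615169/80 ≈ 7689.6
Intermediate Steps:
p(P) = -29 + 4*P (p(P) = 7 + (-2)**2*(P - 9) = 7 + 4*(-9 + P) = 7 + (-36 + 4*P) = -29 + 4*P)
-233*p(-1) + 245/400 = -233*(-29 + 4*(-1)) + 245/400 = -233*(-29 - 4) + 245*(1/400) = -233*(-33) + 49/80 = 7689 + 49/80 = 615169/80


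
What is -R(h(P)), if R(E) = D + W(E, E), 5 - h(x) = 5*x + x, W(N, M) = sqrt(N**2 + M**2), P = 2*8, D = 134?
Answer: -134 - 91*sqrt(2) ≈ -262.69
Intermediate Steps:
P = 16
W(N, M) = sqrt(M**2 + N**2)
h(x) = 5 - 6*x (h(x) = 5 - (5*x + x) = 5 - 6*x)
R(E) = 134 + sqrt(2)*sqrt(E**2) (R(E) = 134 + sqrt(E**2 + E**2) = 134 + sqrt(2*E**2) = 134 + sqrt(2)*sqrt(E**2))
-R(h(P)) = -(134 + sqrt(2)*sqrt((5 - 6*16)**2)) = -(134 + sqrt(2)*sqrt((5 - 96)**2)) = -(134 + sqrt(2)*sqrt((-91)**2)) = -(134 + sqrt(2)*sqrt(8281)) = -(134 + sqrt(2)*91) = -(134 + 91*sqrt(2)) = -134 - 91*sqrt(2)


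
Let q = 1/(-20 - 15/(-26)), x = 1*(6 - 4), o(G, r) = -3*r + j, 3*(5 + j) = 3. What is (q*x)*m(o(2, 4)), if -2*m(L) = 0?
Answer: 0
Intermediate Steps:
j = -4 (j = -5 + (1/3)*3 = -5 + 1 = -4)
o(G, r) = -4 - 3*r (o(G, r) = -3*r - 4 = -4 - 3*r)
m(L) = 0 (m(L) = -1/2*0 = 0)
x = 2 (x = 1*2 = 2)
q = -26/505 (q = 1/(-20 - 15*(-1/26)) = 1/(-20 + 15/26) = 1/(-505/26) = -26/505 ≈ -0.051485)
(q*x)*m(o(2, 4)) = -26/505*2*0 = -52/505*0 = 0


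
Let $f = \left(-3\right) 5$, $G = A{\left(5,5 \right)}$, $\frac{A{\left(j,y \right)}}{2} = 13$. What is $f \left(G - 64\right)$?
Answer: $570$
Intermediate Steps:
$A{\left(j,y \right)} = 26$ ($A{\left(j,y \right)} = 2 \cdot 13 = 26$)
$G = 26$
$f = -15$
$f \left(G - 64\right) = - 15 \left(26 - 64\right) = \left(-15\right) \left(-38\right) = 570$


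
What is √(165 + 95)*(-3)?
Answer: -6*√65 ≈ -48.374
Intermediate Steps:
√(165 + 95)*(-3) = √260*(-3) = (2*√65)*(-3) = -6*√65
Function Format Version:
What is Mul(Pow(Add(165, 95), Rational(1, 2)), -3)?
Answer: Mul(-6, Pow(65, Rational(1, 2))) ≈ -48.374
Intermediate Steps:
Mul(Pow(Add(165, 95), Rational(1, 2)), -3) = Mul(Pow(260, Rational(1, 2)), -3) = Mul(Mul(2, Pow(65, Rational(1, 2))), -3) = Mul(-6, Pow(65, Rational(1, 2)))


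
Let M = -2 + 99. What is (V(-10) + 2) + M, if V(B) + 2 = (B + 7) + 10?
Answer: 104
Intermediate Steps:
M = 97
V(B) = 15 + B (V(B) = -2 + ((B + 7) + 10) = -2 + ((7 + B) + 10) = -2 + (17 + B) = 15 + B)
(V(-10) + 2) + M = ((15 - 10) + 2) + 97 = (5 + 2) + 97 = 7 + 97 = 104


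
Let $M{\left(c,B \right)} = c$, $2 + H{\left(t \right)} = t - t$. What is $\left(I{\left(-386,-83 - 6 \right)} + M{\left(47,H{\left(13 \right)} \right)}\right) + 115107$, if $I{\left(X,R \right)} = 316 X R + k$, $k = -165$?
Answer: $10970853$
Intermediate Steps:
$H{\left(t \right)} = -2$ ($H{\left(t \right)} = -2 + \left(t - t\right) = -2 + 0 = -2$)
$I{\left(X,R \right)} = -165 + 316 R X$ ($I{\left(X,R \right)} = 316 X R - 165 = 316 R X - 165 = -165 + 316 R X$)
$\left(I{\left(-386,-83 - 6 \right)} + M{\left(47,H{\left(13 \right)} \right)}\right) + 115107 = \left(\left(-165 + 316 \left(-83 - 6\right) \left(-386\right)\right) + 47\right) + 115107 = \left(\left(-165 + 316 \left(-89\right) \left(-386\right)\right) + 47\right) + 115107 = \left(\left(-165 + 10855864\right) + 47\right) + 115107 = \left(10855699 + 47\right) + 115107 = 10855746 + 115107 = 10970853$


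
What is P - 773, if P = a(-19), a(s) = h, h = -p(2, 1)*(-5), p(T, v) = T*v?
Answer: -763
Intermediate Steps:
h = 10 (h = -2*(-5) = 10)
a(s) = 10
P = 10
P - 773 = 10 - 773 = -763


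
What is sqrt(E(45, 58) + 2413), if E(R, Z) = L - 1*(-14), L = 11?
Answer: sqrt(2438) ≈ 49.376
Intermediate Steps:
E(R, Z) = 25 (E(R, Z) = 11 - 1*(-14) = 11 + 14 = 25)
sqrt(E(45, 58) + 2413) = sqrt(25 + 2413) = sqrt(2438)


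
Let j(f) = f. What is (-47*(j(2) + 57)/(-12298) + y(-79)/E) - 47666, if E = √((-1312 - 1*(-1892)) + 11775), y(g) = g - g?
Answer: -586193695/12298 ≈ -47666.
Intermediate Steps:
y(g) = 0
E = √12355 (E = √((-1312 + 1892) + 11775) = √(580 + 11775) = √12355 ≈ 111.15)
(-47*(j(2) + 57)/(-12298) + y(-79)/E) - 47666 = (-47*(2 + 57)/(-12298) + 0/(√12355)) - 47666 = (-47*59*(-1/12298) + 0*(√12355/12355)) - 47666 = (-2773*(-1/12298) + 0) - 47666 = (2773/12298 + 0) - 47666 = 2773/12298 - 47666 = -586193695/12298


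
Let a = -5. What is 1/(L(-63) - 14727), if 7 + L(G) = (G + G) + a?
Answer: -1/14865 ≈ -6.7272e-5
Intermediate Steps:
L(G) = -12 + 2*G (L(G) = -7 + ((G + G) - 5) = -7 + (2*G - 5) = -7 + (-5 + 2*G) = -12 + 2*G)
1/(L(-63) - 14727) = 1/((-12 + 2*(-63)) - 14727) = 1/((-12 - 126) - 14727) = 1/(-138 - 14727) = 1/(-14865) = -1/14865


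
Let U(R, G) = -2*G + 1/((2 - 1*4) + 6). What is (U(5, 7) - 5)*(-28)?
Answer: 525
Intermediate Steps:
U(R, G) = ¼ - 2*G (U(R, G) = -2*G + 1/((2 - 4) + 6) = -2*G + 1/(-2 + 6) = -2*G + 1/4 = -2*G + ¼ = ¼ - 2*G)
(U(5, 7) - 5)*(-28) = ((¼ - 2*7) - 5)*(-28) = ((¼ - 14) - 5)*(-28) = (-55/4 - 5)*(-28) = -75/4*(-28) = 525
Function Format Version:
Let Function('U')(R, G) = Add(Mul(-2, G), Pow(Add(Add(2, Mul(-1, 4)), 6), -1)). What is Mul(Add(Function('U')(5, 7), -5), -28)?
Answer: 525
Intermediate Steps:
Function('U')(R, G) = Add(Rational(1, 4), Mul(-2, G)) (Function('U')(R, G) = Add(Mul(-2, G), Pow(Add(Add(2, -4), 6), -1)) = Add(Mul(-2, G), Pow(Add(-2, 6), -1)) = Add(Mul(-2, G), Pow(4, -1)) = Add(Mul(-2, G), Rational(1, 4)) = Add(Rational(1, 4), Mul(-2, G)))
Mul(Add(Function('U')(5, 7), -5), -28) = Mul(Add(Add(Rational(1, 4), Mul(-2, 7)), -5), -28) = Mul(Add(Add(Rational(1, 4), -14), -5), -28) = Mul(Add(Rational(-55, 4), -5), -28) = Mul(Rational(-75, 4), -28) = 525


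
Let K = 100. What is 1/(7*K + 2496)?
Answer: 1/3196 ≈ 0.00031289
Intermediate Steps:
1/(7*K + 2496) = 1/(7*100 + 2496) = 1/(700 + 2496) = 1/3196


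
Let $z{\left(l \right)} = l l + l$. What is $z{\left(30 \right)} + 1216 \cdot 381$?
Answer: $464226$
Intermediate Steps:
$z{\left(l \right)} = l + l^{2}$ ($z{\left(l \right)} = l^{2} + l = l + l^{2}$)
$z{\left(30 \right)} + 1216 \cdot 381 = 30 \left(1 + 30\right) + 1216 \cdot 381 = 30 \cdot 31 + 463296 = 930 + 463296 = 464226$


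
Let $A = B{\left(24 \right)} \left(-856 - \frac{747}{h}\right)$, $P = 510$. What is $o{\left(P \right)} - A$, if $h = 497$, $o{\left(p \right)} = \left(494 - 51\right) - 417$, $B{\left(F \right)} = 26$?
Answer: $\frac{11093576}{497} \approx 22321.0$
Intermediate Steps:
$o{\left(p \right)} = 26$ ($o{\left(p \right)} = 443 - 417 = 26$)
$A = - \frac{11080654}{497}$ ($A = 26 \left(-856 - \frac{747}{497}\right) = 26 \left(- \frac{426179}{497}\right) = - \frac{11080654}{497} \approx -22295.0$)
$o{\left(P \right)} - A = 26 - - \frac{11080654}{497} = 26 + \frac{11080654}{497} = \frac{11093576}{497}$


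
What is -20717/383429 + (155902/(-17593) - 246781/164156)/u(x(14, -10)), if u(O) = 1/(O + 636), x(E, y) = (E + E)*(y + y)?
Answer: -218087697635632654/276835403266483 ≈ -787.79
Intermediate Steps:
x(E, y) = 4*E*y (x(E, y) = (2*E)*(2*y) = 4*E*y)
u(O) = 1/(636 + O)
-20717/383429 + (155902/(-17593) - 246781/164156)/u(x(14, -10)) = -20717/383429 + (155902/(-17593) - 246781/164156)/(1/(636 + 4*14*(-10))) = -20717*1/383429 + (155902*(-1/17593) - 246781*1/164156)/(1/(636 - 560)) = -20717/383429 + (-155902/17593 - 246781/164156)/(1/76) = -20717/383429 - 29933866845/(2887996508*1/76) = -20717/383429 - 29933866845/2887996508*76 = -20717/383429 - 568743470055/721999127 = -218087697635632654/276835403266483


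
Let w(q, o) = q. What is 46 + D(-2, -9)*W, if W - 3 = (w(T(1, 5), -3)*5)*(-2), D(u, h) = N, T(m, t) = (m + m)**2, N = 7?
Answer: -213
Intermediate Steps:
T(m, t) = 4*m**2 (T(m, t) = (2*m)**2 = 4*m**2)
D(u, h) = 7
W = -37 (W = 3 + ((4*1**2)*5)*(-2) = 3 + ((4*1)*5)*(-2) = 3 + (4*5)*(-2) = 3 + 20*(-2) = 3 - 40 = -37)
46 + D(-2, -9)*W = 46 + 7*(-37) = 46 - 259 = -213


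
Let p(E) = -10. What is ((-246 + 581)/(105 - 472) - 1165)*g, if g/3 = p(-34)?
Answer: 12836700/367 ≈ 34977.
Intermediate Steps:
g = -30 (g = 3*(-10) = -30)
((-246 + 581)/(105 - 472) - 1165)*g = ((-246 + 581)/(105 - 472) - 1165)*(-30) = (335/(-367) - 1165)*(-30) = (335*(-1/367) - 1165)*(-30) = (-335/367 - 1165)*(-30) = -427890/367*(-30) = 12836700/367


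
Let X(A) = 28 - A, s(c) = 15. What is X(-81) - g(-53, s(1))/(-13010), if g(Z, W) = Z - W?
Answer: 709011/6505 ≈ 108.99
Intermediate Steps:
X(-81) - g(-53, s(1))/(-13010) = (28 - 1*(-81)) - (-53 - 1*15)/(-13010) = (28 + 81) - (-53 - 15)*(-1)/13010 = 109 - (-68)*(-1)/13010 = 109 - 1*34/6505 = 109 - 34/6505 = 709011/6505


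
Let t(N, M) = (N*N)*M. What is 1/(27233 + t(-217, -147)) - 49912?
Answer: -344135753201/6894850 ≈ -49912.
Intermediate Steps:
t(N, M) = M*N² (t(N, M) = N²*M = M*N²)
1/(27233 + t(-217, -147)) - 49912 = 1/(27233 - 147*(-217)²) - 49912 = 1/(27233 - 147*47089) - 49912 = 1/(27233 - 6922083) - 49912 = 1/(-6894850) - 49912 = -1/6894850 - 49912 = -344135753201/6894850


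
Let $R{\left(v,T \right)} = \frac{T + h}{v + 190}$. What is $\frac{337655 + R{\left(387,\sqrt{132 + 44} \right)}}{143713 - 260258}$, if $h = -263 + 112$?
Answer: $- \frac{194826784}{67246465} - \frac{4 \sqrt{11}}{67246465} \approx -2.8972$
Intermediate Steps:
$h = -151$
$R{\left(v,T \right)} = \frac{-151 + T}{190 + v}$ ($R{\left(v,T \right)} = \frac{T - 151}{v + 190} = \frac{-151 + T}{190 + v}$)
$\frac{337655 + R{\left(387,\sqrt{132 + 44} \right)}}{143713 - 260258} = \frac{337655 + \frac{-151 + \sqrt{132 + 44}}{190 + 387}}{143713 - 260258} = \frac{337655 + \frac{-151 + \sqrt{176}}{577}}{-116545} = \left(337655 + \frac{-151 + 4 \sqrt{11}}{577}\right) \left(- \frac{1}{116545}\right) = \left(337655 - \left(\frac{151}{577} - \frac{4 \sqrt{11}}{577}\right)\right) \left(- \frac{1}{116545}\right) = \left(\frac{194826784}{577} + \frac{4 \sqrt{11}}{577}\right) \left(- \frac{1}{116545}\right) = - \frac{194826784}{67246465} - \frac{4 \sqrt{11}}{67246465}$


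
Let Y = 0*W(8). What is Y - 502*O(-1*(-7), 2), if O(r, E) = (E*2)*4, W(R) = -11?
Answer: -8032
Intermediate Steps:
Y = 0 (Y = 0*(-11) = 0)
O(r, E) = 8*E (O(r, E) = (2*E)*4 = 8*E)
Y - 502*O(-1*(-7), 2) = 0 - 4016*2 = 0 - 502*16 = 0 - 8032 = -8032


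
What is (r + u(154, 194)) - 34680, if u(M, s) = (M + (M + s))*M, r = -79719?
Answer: -37091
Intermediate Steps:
u(M, s) = M*(s + 2*M) (u(M, s) = (s + 2*M)*M = M*(s + 2*M))
(r + u(154, 194)) - 34680 = (-79719 + 154*(194 + 2*154)) - 34680 = (-79719 + 154*(194 + 308)) - 34680 = (-79719 + 154*502) - 34680 = (-79719 + 77308) - 34680 = -2411 - 34680 = -37091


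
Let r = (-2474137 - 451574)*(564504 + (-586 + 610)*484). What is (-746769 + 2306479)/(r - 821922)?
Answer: -779855/842780721621 ≈ -9.2534e-7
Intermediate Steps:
r = -1685560621320 (r = -2925711*(564504 + 24*484) = -2925711*(564504 + 11616) = -2925711*576120 = -1685560621320)
(-746769 + 2306479)/(r - 821922) = (-746769 + 2306479)/(-1685560621320 - 821922) = 1559710/(-1685561443242) = 1559710*(-1/1685561443242) = -779855/842780721621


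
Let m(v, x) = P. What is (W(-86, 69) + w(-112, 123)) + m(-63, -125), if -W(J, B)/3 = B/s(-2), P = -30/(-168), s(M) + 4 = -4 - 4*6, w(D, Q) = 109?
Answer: 25905/224 ≈ 115.65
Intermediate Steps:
s(M) = -32 (s(M) = -4 + (-4 - 4*6) = -4 + (-4 - 24) = -4 - 28 = -32)
P = 5/28 (P = -30*(-1/168) = 5/28 ≈ 0.17857)
W(J, B) = 3*B/32 (W(J, B) = -3*B/(-32) = -3*B*(-1)/32 = -(-3)*B/32 = 3*B/32)
m(v, x) = 5/28
(W(-86, 69) + w(-112, 123)) + m(-63, -125) = ((3/32)*69 + 109) + 5/28 = (207/32 + 109) + 5/28 = 3695/32 + 5/28 = 25905/224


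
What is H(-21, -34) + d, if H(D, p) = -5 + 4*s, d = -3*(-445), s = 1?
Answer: 1334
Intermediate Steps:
d = 1335
H(D, p) = -1 (H(D, p) = -5 + 4*1 = -5 + 4 = -1)
H(-21, -34) + d = -1 + 1335 = 1334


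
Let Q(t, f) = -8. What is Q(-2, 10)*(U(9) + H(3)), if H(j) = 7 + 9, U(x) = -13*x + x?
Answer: 736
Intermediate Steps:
U(x) = -12*x
H(j) = 16
Q(-2, 10)*(U(9) + H(3)) = -8*(-12*9 + 16) = -8*(-108 + 16) = -8*(-92) = 736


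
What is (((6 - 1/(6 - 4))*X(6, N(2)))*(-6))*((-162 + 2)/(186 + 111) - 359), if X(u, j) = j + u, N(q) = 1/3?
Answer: 2028877/27 ≈ 75144.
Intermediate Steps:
N(q) = ⅓
(((6 - 1/(6 - 4))*X(6, N(2)))*(-6))*((-162 + 2)/(186 + 111) - 359) = (((6 - 1/(6 - 4))*(⅓ + 6))*(-6))*((-162 + 2)/(186 + 111) - 359) = (((6 - 1/2)*(19/3))*(-6))*(-160/297 - 359) = (((6 - 1*½)*(19/3))*(-6))*(-160*1/297 - 359) = (((6 - ½)*(19/3))*(-6))*(-160/297 - 359) = (((11/2)*(19/3))*(-6))*(-106783/297) = ((209/6)*(-6))*(-106783/297) = -209*(-106783/297) = 2028877/27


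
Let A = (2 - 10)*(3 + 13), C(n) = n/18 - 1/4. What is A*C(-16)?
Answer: 1312/9 ≈ 145.78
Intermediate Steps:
C(n) = -1/4 + n/18 (C(n) = n*(1/18) - 1*1/4 = n/18 - 1/4 = -1/4 + n/18)
A = -128 (A = -8*16 = -128)
A*C(-16) = -128*(-1/4 + (1/18)*(-16)) = -128*(-1/4 - 8/9) = -128*(-41/36) = 1312/9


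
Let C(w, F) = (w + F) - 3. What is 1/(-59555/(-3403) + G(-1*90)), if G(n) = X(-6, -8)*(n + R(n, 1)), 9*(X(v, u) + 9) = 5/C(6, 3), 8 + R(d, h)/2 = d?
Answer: 91881/235676534 ≈ 0.00038986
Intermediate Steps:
R(d, h) = -16 + 2*d
C(w, F) = -3 + F + w (C(w, F) = (F + w) - 3 = -3 + F + w)
X(v, u) = -481/54 (X(v, u) = -9 + (5/(-3 + 3 + 6))/9 = -9 + (5/6)/9 = -9 + (5*(⅙))/9 = -9 + (⅑)*(⅚) = -9 + 5/54 = -481/54)
G(n) = 3848/27 - 481*n/18 (G(n) = -481*(n + (-16 + 2*n))/54 = -481*(-16 + 3*n)/54 = 3848/27 - 481*n/18)
1/(-59555/(-3403) + G(-1*90)) = 1/(-59555/(-3403) + (3848/27 - (-481)*90/18)) = 1/(-59555*(-1/3403) + (3848/27 - 481/18*(-90))) = 1/(59555/3403 + (3848/27 + 2405)) = 1/(59555/3403 + 68783/27) = 1/(235676534/91881) = 91881/235676534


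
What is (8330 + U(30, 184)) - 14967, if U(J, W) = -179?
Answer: -6816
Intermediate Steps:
(8330 + U(30, 184)) - 14967 = (8330 - 179) - 14967 = 8151 - 14967 = -6816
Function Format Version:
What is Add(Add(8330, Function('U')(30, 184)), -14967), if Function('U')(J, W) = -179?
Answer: -6816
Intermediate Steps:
Add(Add(8330, Function('U')(30, 184)), -14967) = Add(Add(8330, -179), -14967) = Add(8151, -14967) = -6816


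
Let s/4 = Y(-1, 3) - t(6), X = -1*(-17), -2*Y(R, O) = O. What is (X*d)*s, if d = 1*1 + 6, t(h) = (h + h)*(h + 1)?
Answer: -40698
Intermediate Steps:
t(h) = 2*h*(1 + h) (t(h) = (2*h)*(1 + h) = 2*h*(1 + h))
Y(R, O) = -O/2
X = 17
d = 7 (d = 1 + 6 = 7)
s = -342 (s = 4*(-½*3 - 2*6*(1 + 6)) = 4*(-3/2 - 2*6*7) = 4*(-3/2 - 1*84) = 4*(-3/2 - 84) = 4*(-171/2) = -342)
(X*d)*s = (17*7)*(-342) = 119*(-342) = -40698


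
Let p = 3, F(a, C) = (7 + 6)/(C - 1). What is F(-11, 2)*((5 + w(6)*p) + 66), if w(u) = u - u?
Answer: 923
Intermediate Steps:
F(a, C) = 13/(-1 + C)
w(u) = 0
F(-11, 2)*((5 + w(6)*p) + 66) = (13/(-1 + 2))*((5 + 0*3) + 66) = (13/1)*((5 + 0) + 66) = (13*1)*(5 + 66) = 13*71 = 923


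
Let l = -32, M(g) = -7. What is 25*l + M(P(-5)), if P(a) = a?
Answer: -807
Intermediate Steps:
25*l + M(P(-5)) = 25*(-32) - 7 = -800 - 7 = -807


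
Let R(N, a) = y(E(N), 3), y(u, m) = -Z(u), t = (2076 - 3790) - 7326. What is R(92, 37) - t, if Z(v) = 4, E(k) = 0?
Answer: 9036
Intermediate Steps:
t = -9040 (t = -1714 - 7326 = -9040)
y(u, m) = -4 (y(u, m) = -1*4 = -4)
R(N, a) = -4
R(92, 37) - t = -4 - 1*(-9040) = -4 + 9040 = 9036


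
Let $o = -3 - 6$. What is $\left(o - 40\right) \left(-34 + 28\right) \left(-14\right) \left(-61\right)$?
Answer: $251076$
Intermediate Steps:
$o = -9$ ($o = -3 - 6 = -9$)
$\left(o - 40\right) \left(-34 + 28\right) \left(-14\right) \left(-61\right) = \left(-9 - 40\right) \left(-34 + 28\right) \left(-14\right) \left(-61\right) = \left(-49\right) \left(-6\right) \left(-14\right) \left(-61\right) = 294 \left(-14\right) \left(-61\right) = \left(-4116\right) \left(-61\right) = 251076$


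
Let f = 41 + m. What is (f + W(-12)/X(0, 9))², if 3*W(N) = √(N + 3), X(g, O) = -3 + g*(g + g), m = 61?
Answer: (306 - I)²/9 ≈ 10404.0 - 68.0*I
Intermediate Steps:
X(g, O) = -3 + 2*g² (X(g, O) = -3 + g*(2*g) = -3 + 2*g²)
W(N) = √(3 + N)/3 (W(N) = √(N + 3)/3 = √(3 + N)/3)
f = 102 (f = 41 + 61 = 102)
(f + W(-12)/X(0, 9))² = (102 + (√(3 - 12)/3)/(-3 + 2*0²))² = (102 + (√(-9)/3)/(-3 + 2*0))² = (102 + ((3*I)/3)/(-3 + 0))² = (102 + I/(-3))² = (102 + I*(-⅓))² = (102 - I/3)²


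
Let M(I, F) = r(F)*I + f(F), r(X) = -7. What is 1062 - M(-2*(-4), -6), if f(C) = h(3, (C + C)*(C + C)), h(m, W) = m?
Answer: 1115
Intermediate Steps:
f(C) = 3
M(I, F) = 3 - 7*I (M(I, F) = -7*I + 3 = 3 - 7*I)
1062 - M(-2*(-4), -6) = 1062 - (3 - (-14)*(-4)) = 1062 - (3 - 7*8) = 1062 - (3 - 56) = 1062 - 1*(-53) = 1062 + 53 = 1115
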